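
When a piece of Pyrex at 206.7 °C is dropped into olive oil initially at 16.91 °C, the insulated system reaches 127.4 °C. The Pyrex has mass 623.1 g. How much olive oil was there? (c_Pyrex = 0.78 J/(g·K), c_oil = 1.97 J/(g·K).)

Net heat exchanged in the isolated system is zero:
623.1·0.78·(127.4 − 206.7) + m·1.97·(127.4 − 16.91) = 0
217.67 m = 38541
m = 38541/217.67 ≈ 177.1 g

m ≈ 177 g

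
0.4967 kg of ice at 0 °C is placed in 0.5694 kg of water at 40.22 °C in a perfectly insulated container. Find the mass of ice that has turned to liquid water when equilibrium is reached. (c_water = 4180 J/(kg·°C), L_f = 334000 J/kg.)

Heat available from the water dropping to 0 °C: 0.5694·4180·40.22 = 95727 J.
To melt every bit of ice: 0.4967·334000 = 165898 J.
95727 J < 165898 J, so only part of the ice melts and the system sits at 0 °C.
m_melt = 95727 / L_f = 0.2866 kg.

m_melted ≈ 0.287 kg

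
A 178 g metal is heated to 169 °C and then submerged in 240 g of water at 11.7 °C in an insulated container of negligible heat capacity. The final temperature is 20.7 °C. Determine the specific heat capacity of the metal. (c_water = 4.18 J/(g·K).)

c ≈ 0.342 J/(g·K)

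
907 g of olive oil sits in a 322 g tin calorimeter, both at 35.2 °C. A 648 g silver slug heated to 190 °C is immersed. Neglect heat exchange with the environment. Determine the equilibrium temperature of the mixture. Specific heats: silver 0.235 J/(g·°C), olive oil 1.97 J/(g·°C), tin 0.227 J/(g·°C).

Energy conservation, ΣQ = 0:
648×0.235×(T − 190) + 907×1.97×(T − 35.2) + 322×0.227×(T − 35.2) = 0
2012.2 T = 94401
T = 94401 / 2012.2 = 46.9 °C

T_f ≈ 46.9 °C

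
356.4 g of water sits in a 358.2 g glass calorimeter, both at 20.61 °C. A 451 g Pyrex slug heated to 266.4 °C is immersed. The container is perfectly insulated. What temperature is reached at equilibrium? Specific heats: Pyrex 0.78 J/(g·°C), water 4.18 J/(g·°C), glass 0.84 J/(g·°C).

Net heat exchanged in the isolated system is zero:
451×0.78×(T − 266.4) + 356.4×4.18×(T − 20.61) + 358.2×0.84×(T − 20.61) = 0
351.78(T − 266.4) + 1489.8(T − 20.61) + 300.89(T − 20.61) = 0
(351.78 + 1489.8 + 300.89) T = 351.78×266.4 + 1489.8×20.61 + 300.89×20.61
T = 130619/2142.4 ≈ 60.97 °C

T_f ≈ 61.0 °C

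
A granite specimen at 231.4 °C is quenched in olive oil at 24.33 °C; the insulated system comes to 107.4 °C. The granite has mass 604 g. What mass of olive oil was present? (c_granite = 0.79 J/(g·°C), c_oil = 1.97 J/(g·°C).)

m ≈ 362 g

Heat lost by the granite = heat gained by the oil:
604×0.79×(231.4 − 107.4) = m×1.97×(107.4 − 24.33)
163.65 m = 59168  ⇒  m ≈ 361.6 g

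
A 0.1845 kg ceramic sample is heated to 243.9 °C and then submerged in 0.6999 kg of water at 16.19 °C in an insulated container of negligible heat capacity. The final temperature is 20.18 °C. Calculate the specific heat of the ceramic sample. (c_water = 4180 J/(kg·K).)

c ≈ 283 J/(kg·K)

m_s c (T_s − T_f) = m_water c_water (T_f − T_0):
0.1845×c×(243.9 − 20.18) = 0.6999×4180×(20.18 − 16.19)
41.28 c = 11673  ⇒  c ≈ 282.8 J/(kg·K)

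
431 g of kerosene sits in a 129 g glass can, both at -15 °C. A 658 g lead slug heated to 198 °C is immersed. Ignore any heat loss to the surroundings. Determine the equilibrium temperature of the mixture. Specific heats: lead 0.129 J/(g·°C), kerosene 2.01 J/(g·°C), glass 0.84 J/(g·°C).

T_f ≈ 2.1 °C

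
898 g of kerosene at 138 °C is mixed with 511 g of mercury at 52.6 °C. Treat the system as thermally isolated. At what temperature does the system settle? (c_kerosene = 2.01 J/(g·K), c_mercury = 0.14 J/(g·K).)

T_f is the heat-capacity-weighted average of the initial temperatures:
T_f = (1805×138 + 71.54×52.6) / (1805 + 71.54)
    = 252850 / 1876.5 ≈ 134.74 °C

T_f ≈ 134.7 °C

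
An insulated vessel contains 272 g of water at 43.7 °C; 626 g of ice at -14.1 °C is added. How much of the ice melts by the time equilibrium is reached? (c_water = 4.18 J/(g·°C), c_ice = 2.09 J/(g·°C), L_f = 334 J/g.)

Heat available from the water dropping to 0 °C: 272·4.18·43.7 = 49685 J.
Of that, 626·2.09·14.1 = 18448 J goes to bring the ice to 0 °C, leaving 31238 J.
Melting all 626 g of ice would need 626·334 = 209084 J.
That's not enough to melt it all — equilibrium is at 0 °C with ice remaining.
Mass melted = 31238/334 ≈ 93.53 g.

m_melted ≈ 93.5 g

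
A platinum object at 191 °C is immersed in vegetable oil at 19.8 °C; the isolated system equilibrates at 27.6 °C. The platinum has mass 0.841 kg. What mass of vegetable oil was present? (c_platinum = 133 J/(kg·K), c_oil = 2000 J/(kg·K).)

Let T be the final temperature. ΣQ_i = 0:
0.841·133·(27.6 − 191) + m·2000·(27.6 − 19.8) = 0
15600 m = 18277
m = 18277/15600 ≈ 1.172 kg

m ≈ 1.17 kg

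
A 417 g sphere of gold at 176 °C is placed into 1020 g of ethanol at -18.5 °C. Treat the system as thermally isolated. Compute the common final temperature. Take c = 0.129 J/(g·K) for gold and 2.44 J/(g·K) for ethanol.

T_f ≈ -14.4 °C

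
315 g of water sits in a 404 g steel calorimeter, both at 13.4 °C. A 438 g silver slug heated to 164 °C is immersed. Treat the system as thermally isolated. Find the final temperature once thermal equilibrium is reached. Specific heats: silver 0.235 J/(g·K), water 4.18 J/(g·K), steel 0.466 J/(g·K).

Heat gained plus heat lost sum to zero:
438·0.235·(T − 164) + 315·4.18·(T − 13.4) + 404·0.466·(T − 13.4) = 0
(102.93 + 1316.7 + 188.26) T = 102.93·164 + 1316.7·13.4 + 188.26·13.4
T = 37047 / 1607.9 = 23 °C

T_f ≈ 23.0 °C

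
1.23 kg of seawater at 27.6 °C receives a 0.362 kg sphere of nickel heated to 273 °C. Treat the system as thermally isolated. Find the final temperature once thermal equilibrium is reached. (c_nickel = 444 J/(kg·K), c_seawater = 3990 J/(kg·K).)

T_f ≈ 35.4 °C

T_f is the heat-capacity-weighted average of the initial temperatures:
T_f = (160.73*273 + 4907.7*27.6) / (160.73 + 4907.7)
    = 179331 / 5068.4 ≈ 35.38 °C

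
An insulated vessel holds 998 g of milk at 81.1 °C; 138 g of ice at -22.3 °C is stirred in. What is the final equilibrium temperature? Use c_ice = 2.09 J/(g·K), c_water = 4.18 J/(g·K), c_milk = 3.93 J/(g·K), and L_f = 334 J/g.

T_f ≈ 59.0 °C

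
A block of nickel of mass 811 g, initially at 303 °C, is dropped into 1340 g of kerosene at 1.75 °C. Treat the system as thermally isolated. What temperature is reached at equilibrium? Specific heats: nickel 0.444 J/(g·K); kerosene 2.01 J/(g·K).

T_f = Σ m_i c_i T_i / Σ m_i c_i:
T_f = (360.08·303 + 2693.4·1.75) / (360.08 + 2693.4)
    = 113819 / 3053.5 ≈ 37.28 °C

T_f ≈ 37.3 °C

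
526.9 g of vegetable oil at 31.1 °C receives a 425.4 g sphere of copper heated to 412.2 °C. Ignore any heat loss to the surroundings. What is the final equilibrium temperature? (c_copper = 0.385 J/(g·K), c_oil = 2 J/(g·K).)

Heat lost by the copper equals heat gained by the oil:
425.4×0.385×(412.2 − T) = 526.9×2×(T − 31.1)
163.78(412.2 − T) = 1053.8(T − 31.1)
1217.6 T = 100283  ⇒  T ≈ 82.36 °C

T_f ≈ 82.4 °C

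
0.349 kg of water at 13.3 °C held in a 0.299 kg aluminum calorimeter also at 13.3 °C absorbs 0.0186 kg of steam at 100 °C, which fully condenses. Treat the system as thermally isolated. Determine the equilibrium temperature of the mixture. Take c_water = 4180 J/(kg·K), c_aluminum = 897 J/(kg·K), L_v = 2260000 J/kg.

Taking heat into each body as positive, Σ m c ΔT = 0:
condense steam: −0.0186×2260000 = −42036; condensed water 100 °C→T: 77.75(T − 100); original water: 1458.8(T − 13.3); aluminum cup: 0.299×897×(T − 13.3) = 268.2(T − 13.3)
1804.8 T = 42036 + 7774.8 + 22969 = 72780
T ≈ 40.33 °C — below 100 °C, confirming all the steam condensed.

T_f ≈ 40.3 °C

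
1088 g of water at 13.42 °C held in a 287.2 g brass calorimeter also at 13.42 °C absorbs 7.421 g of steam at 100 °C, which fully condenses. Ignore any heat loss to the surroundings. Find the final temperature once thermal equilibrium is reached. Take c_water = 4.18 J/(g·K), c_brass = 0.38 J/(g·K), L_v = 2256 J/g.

Setting the total heat transfer to zero:
latent heat released on condensation: 7.421×2256 = 16742
  condensate cools 100→T: 7.421×4.18×(T − 100) = 31.02(T − 100)
  original water: 4547.8(T − 13.42)
  cup: 109.14(T − 13.42)
4688 T = 16742 + 3102 + 62497 = 82340
T ≈ 17.56 °C, under the boiling point, so the assumption holds.

T_f ≈ 17.6 °C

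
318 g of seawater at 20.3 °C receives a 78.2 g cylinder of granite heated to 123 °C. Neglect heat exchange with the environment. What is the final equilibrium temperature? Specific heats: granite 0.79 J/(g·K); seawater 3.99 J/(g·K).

T_f is the heat-capacity-weighted average of the initial temperatures:
T_f = (61.78×123 + 1268.8×20.3) / (61.78 + 1268.8)
    = 33356 / 1330.6 ≈ 25.07 °C

T_f ≈ 25.1 °C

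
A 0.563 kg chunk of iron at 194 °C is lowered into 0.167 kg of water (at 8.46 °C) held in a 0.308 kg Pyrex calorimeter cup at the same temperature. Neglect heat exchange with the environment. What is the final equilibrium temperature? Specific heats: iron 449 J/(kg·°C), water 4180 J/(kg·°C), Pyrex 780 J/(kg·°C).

T_f ≈ 47.8 °C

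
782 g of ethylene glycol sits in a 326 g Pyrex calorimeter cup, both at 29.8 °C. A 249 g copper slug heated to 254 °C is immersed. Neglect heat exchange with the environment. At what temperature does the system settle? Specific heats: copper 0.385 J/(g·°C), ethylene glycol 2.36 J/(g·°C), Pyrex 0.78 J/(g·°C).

Let T be the final temperature. ΣQ_i = 0:
249·0.385·(T − 254) + 782·2.36·(T − 29.8) + 326·0.78·(T − 29.8) = 0
2195.7 T = 86924
T ≈ 39.59 °C

T_f ≈ 39.6 °C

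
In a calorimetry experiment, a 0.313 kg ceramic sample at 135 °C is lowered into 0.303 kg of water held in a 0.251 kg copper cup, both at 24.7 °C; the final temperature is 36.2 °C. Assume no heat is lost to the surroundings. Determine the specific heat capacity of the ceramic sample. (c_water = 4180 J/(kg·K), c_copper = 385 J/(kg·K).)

Let T be the final temperature. ΣQ_i = 0:
0.313×c×(36.2 − 135) + 0.303×4180×(36.2 − 24.7) + 0.251×385×(36.2 − 24.7) = 0
-30.92 c = -15677
c = -15677/-30.92 ≈ 506.9 J/(kg·K)

c ≈ 507 J/(kg·K)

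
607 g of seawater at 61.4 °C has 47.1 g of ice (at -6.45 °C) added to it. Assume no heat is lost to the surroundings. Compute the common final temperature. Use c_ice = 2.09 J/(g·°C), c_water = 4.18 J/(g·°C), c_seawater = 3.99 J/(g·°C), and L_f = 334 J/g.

Energy balance with sensible and latent terms:
warm ice to 0 °C: 47.1·2.09·(0 − (-6.45)) = 634.93; latent heat to melt: 47.1·334 = 15731; meltwater 0→T: 47.1·4.18·T = 196.88 T; seawater: 2421.9(T − 61.4)
2618.8 T = 148707 − 16366 = 132340
T ≈ 50.53 °C — above 0 °C, consistent with complete melting.

T_f ≈ 50.5 °C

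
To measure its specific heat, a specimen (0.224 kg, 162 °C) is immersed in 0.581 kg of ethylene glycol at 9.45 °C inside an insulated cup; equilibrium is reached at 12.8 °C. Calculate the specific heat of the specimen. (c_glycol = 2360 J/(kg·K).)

Let T be the final temperature. ΣQ_i = 0:
0.224×c×(12.8 − 162) + 0.581×2360×(12.8 − 9.45) = 0
-33.42 c = -4593.4
c = -4593.4/-33.42 ≈ 137.4 J/(kg·K)

c ≈ 137 J/(kg·K)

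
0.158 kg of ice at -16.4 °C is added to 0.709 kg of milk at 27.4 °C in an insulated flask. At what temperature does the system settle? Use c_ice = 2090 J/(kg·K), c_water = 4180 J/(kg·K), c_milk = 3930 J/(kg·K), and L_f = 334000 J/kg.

T_f ≈ 5.3 °C

Energy conservation, ΣQ = 0:
ice -16.4→0 °C: 0.158×2090×16.4 = 5415.6; latent heat to melt: 0.158×334000 = 52772; meltwater 0→T: 0.158×4180×T = 660.44 T; milk cools: 0.709×3930×(T − 27.4) = 2786.4(T − 27.4)
3446.8 T = 76347 − 58188 = 18159
T ≈ 5.27 °C. Since T > 0 °C, the all-ice-melts assumption holds.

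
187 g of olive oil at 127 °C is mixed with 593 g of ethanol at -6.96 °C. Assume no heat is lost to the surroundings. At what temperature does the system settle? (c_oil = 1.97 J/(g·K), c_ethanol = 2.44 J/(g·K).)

Setting the total heat transfer to zero:
187×1.97×(T − 127) + 593×2.44×(T − (-6.96)) = 0
1815.3 T = 36715
T = 36715/1815.3 ≈ 20.23 °C

T_f ≈ 20.2 °C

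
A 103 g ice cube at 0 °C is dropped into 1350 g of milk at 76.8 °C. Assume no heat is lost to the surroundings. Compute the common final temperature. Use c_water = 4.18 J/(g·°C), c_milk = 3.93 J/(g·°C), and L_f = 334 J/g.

Net heat exchanged in the isolated system is zero:
fusion: m_ice L_f = 103·334 = 34402; meltwater 0→T: 103·4.18·T = 430.54 T; milk cools: 1350·3.93·(T − 76.8) = 5305.5(T − 76.8)
5736 T = 407462 − 34402 = 373060
T ≈ 65.04 °C — above 0 °C, consistent with complete melting.

T_f ≈ 65.0 °C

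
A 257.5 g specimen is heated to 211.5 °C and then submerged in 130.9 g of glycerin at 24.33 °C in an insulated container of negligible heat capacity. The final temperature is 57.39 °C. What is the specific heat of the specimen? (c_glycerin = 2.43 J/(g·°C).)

m_s c (T_s − T_f) = m_glycerin c_glycerin (T_f − T_0):
257.5·c·(211.5 − 57.39) = 130.9·2.43·(57.39 − 24.33)
39683 c = 10516  ⇒  c ≈ 0.265 J/(g·°C)

c ≈ 0.265 J/(g·°C)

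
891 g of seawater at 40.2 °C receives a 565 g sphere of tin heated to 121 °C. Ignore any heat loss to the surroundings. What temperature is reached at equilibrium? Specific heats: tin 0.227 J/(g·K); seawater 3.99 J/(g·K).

T_f ≈ 43.0 °C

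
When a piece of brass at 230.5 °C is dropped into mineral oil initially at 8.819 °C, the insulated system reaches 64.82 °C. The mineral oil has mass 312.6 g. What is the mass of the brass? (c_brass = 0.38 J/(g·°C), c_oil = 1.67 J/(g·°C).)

m ≈ 464 g

Heat lost by the brass = heat gained by the oil:
m×0.38×(230.5 − 64.82) = 312.6×1.67×(64.82 − 8.819)
62.96 m = 29235  ⇒  m ≈ 464.4 g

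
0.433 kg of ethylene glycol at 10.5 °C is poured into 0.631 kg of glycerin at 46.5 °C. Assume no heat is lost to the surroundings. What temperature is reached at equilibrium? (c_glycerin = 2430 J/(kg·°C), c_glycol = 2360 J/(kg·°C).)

T_f ≈ 32.1 °C

Heat lost by the glycerin equals heat gained by the glycol:
0.631×2430×(46.5 − T) = 0.433×2360×(T − 10.5)
1533.3(46.5 − T) = 1021.9(T − 10.5)
2555.2 T = 82030  ⇒  T ≈ 32.10 °C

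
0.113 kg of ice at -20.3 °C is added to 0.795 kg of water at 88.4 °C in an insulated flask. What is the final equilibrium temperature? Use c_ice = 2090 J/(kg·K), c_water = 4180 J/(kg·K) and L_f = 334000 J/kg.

T_f ≈ 66.2 °C

Energy conservation, ΣQ = 0:
ice -20.3→0 °C: 0.113·2090·20.3 = 4794.3; latent heat to melt: 0.113·334000 = 37742; meltwater 0→T: 0.113·4180·T = 472.34 T; water cools: 0.795·4180·(T − 88.4) = 3323.1(T − 88.4)
3795.4 T = 293762 − 42536 = 251226
T ≈ 66.19 °C (positive, so assuming full melt was valid).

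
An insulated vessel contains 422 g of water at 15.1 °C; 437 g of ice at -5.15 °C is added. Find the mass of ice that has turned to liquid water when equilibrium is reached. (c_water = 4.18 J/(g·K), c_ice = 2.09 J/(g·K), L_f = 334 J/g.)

m_melted ≈ 65.7 g

Heat available from the water dropping to 0 °C: 422·4.18·15.1 = 26636 J.
Warming the ice to 0 °C takes 437·2.09·5.15 = 4703.6 J, leaving 21932 J for melting.
Melting all 437 g of ice would need 437·334 = 145958 J.
Since 21932 < 145958 J, not all the ice melts; equilibrium is at 0 °C.
m_melt = 21932 / L_f = 65.67 g.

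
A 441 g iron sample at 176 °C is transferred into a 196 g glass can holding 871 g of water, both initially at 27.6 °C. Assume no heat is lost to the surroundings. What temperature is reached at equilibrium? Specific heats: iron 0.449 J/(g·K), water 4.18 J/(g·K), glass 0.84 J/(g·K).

T_f = Σ m_i c_i T_i / Σ m_i c_i:
T_f = (198.01×176 + 3640.8×27.6 + 164.64×27.6) / (198.01 + 3640.8 + 164.64)
    = 139879 / 4003.4 ≈ 34.94 °C

T_f ≈ 34.9 °C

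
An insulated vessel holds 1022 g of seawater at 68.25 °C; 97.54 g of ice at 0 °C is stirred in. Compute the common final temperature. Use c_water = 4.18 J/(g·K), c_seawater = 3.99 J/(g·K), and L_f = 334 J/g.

Net heat exchanged in the isolated system is zero:
latent heat to melt: 97.54×334 = 32578
  warm the meltwater: 407.72 T
  seawater: 4077.8(T − 68.25)
4485.5 T = 278308 − 32578 = 245730
T ≈ 54.78 °C (positive, so assuming full melt was valid).

T_f ≈ 54.8 °C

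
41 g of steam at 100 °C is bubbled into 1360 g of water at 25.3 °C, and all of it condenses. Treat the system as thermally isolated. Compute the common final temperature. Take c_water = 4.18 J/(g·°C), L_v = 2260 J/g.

T_f ≈ 43.3 °C

Energy balance with sensible and latent terms:
latent heat released on condensation: 41·2260 = 92660
  condensate cools 100→T: 41·4.18·(T − 100) = 171.38(T − 100)
  original water: 5684.8(T − 25.3)
5856.2 T = 92660 + 17138 + 143825 = 253623
T ≈ 43.31 °C (< 100 °C, so full condensation is consistent).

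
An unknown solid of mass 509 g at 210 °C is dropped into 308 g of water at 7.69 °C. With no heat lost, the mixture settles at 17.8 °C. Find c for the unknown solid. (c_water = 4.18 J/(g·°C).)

Taking heat into each body as positive, Σ m c ΔT = 0:
509×c×(17.8 − 210) + 308×4.18×(17.8 − 7.69) = 0
-97830 c = -13016
c = -13016/-97830 ≈ 0.133 J/(g·°C)

c ≈ 0.133 J/(g·°C)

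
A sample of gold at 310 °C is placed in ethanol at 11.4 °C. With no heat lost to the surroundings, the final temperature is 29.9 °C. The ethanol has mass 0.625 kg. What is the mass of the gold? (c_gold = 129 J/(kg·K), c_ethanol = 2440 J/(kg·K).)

m ≈ 0.781 kg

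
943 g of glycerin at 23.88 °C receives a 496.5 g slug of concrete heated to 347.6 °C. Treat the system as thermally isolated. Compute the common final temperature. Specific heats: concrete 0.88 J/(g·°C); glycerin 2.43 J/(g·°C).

T_f ≈ 75.7 °C

Set heat shed by the hot body equal to heat absorbed by the cold body:
496.5*0.88*(347.6 − T) = 943*2.43*(T − 23.88)
436.92(347.6 − T) = 2291.5(T − 23.88)
2728.4 T = 206594  ⇒  T ≈ 75.72 °C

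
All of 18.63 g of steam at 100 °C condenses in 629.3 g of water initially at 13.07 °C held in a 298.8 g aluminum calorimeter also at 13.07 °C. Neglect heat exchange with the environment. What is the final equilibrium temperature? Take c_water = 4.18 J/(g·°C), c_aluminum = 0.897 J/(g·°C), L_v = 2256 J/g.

T_f ≈ 29.5 °C

Setting the total heat transfer to zero:
latent heat released on condensation: 18.63·2256 = 42029; condensed water 100 °C→T: 77.87(T − 100); original water: 2630.5(T − 13.07); aluminum cup: 298.8·0.897·(T − 13.07) = 268.02(T − 13.07)
2976.4 T = 42029 + 7787.3 + 37883 = 87700
T ≈ 29.47 °C — below 100 °C, confirming all the steam condensed.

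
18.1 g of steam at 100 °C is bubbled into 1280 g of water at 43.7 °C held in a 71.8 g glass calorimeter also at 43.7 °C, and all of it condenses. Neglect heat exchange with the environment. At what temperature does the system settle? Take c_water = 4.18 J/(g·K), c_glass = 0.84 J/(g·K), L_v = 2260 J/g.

Setting the total heat transfer to zero:
steam→water at 100 °C releases m L_v = 18.1×2260 = 40906
  condensed water 100 °C→T: 75.66(T − 100)
  original water: 5350.4(T − 43.7)
  glass cup: 71.8×0.84×(T − 43.7) = 60.31(T − 43.7)
5486.4 T = 40906 + 7565.8 + 236448 = 284920
T ≈ 51.93 °C (< 100 °C, so full condensation is consistent).

T_f ≈ 51.9 °C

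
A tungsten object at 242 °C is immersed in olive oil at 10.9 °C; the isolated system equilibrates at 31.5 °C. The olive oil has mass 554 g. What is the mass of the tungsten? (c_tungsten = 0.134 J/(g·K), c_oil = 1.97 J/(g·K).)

Conservation of energy gives ΣQ = 0:
m×0.134×(31.5 − 242) + 554×1.97×(31.5 − 10.9) = 0
-28.21 m = -22482
m = -22482/-28.21 ≈ 797.1 g

m ≈ 797 g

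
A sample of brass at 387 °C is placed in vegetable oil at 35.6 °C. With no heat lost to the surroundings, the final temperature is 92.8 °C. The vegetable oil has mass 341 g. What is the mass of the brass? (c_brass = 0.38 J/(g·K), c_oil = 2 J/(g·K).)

m ≈ 349 g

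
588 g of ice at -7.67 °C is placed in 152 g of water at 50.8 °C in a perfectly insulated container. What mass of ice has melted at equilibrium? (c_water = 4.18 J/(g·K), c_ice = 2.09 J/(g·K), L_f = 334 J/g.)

m_melted ≈ 68.4 g

Water can give up m c ΔT = 152·4.18·50.8 = 32276 J before reaching 0 °C.
Warming the ice to 0 °C takes 588·2.09·7.67 = 9425.8 J, leaving 22850 J for melting.
To melt every bit of ice: 588·334 = 196392 J.
That's not enough to melt it all — equilibrium is at 0 °C with ice remaining.
m_melted·334 = 22850  ⇒  m_melted ≈ 68.41 g.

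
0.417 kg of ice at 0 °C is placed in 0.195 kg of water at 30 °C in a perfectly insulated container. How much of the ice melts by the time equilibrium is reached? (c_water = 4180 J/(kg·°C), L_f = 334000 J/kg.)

m_melted ≈ 0.0732 kg

Heat available from the water dropping to 0 °C: 0.195×4180×30 = 24453 J.
To melt every bit of ice: 0.417×334000 = 139278 J.
Since 24453 < 139278 J, not all the ice melts; equilibrium is at 0 °C.
m_melt = 24453 / L_f = 0.07321 kg.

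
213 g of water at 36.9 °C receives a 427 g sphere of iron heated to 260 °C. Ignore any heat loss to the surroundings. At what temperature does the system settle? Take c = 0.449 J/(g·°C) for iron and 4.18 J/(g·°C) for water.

T_f ≈ 76.4 °C

With ΣQ=0 the equilibrium temperature is the m·c-weighted mean:
T_f = (191.72×260 + 890.34×36.9) / (191.72 + 890.34)
    = 82702 / 1082.1 ≈ 76.43 °C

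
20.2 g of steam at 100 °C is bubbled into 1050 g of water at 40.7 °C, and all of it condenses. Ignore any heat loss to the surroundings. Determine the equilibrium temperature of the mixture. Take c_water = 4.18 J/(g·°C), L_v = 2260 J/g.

Net heat exchanged in the isolated system is zero:
condense steam: −20.2·2260 = −45652
  condensate cools 100→T: 20.2·4.18·(T − 100) = 84.44(T − 100)
  original water: 4389(T − 40.7)
4473.4 T = 45652 + 8443.6 + 178632 = 232728
T ≈ 52.02 °C (< 100 °C, so full condensation is consistent).

T_f ≈ 52.0 °C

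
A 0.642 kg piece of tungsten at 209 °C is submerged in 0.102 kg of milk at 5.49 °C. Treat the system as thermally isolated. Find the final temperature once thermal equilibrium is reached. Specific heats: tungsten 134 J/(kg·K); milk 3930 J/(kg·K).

|Q_tungsten| = |Q_milk|:
0.642*134*(209 − T) = 0.102*3930*(T − 5.49)
86.03(209 − T) = 400.86(T − 5.49)
486.89 T = 20181  ⇒  T ≈ 41.45 °C

T_f ≈ 41.4 °C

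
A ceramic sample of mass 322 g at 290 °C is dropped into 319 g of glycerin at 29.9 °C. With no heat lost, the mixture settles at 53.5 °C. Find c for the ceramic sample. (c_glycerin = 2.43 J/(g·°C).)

Let T be the final temperature. ΣQ_i = 0:
322·c·(53.5 − 290) + 319·2.43·(53.5 − 29.9) = 0
-76153 c = -18294
c = -18294/-76153 ≈ 0.2402 J/(g·°C)

c ≈ 0.24 J/(g·°C)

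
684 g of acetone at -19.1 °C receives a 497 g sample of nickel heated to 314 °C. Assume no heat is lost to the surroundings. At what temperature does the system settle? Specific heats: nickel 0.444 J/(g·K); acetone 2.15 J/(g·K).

T_f ≈ 24.4 °C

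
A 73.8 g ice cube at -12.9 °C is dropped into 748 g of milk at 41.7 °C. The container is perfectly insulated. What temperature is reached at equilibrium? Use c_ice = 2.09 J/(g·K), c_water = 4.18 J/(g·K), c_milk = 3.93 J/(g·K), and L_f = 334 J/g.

Energy conservation, ΣQ = 0:
warm ice to 0 °C: 73.8·2.09·(0 − (-12.9)) = 1989.7; fusion: m_ice L_f = 73.8·334 = 24649; warm the meltwater: 308.48 T; milk: 2939.6(T − 41.7)
3248.1 T = 122583 − 26639 = 95944
T ≈ 29.54 °C — above 0 °C, consistent with complete melting.

T_f ≈ 29.5 °C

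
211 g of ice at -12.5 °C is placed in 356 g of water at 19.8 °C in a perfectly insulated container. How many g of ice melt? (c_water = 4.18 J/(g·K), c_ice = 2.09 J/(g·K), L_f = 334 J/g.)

m_melted ≈ 71.7 g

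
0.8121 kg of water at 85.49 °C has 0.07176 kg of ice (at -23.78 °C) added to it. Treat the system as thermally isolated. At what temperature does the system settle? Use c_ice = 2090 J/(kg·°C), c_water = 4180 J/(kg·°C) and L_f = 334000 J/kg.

Sum of m c ΔT and latent-heat terms is zero:
ice -23.78→0 °C: 0.07176×2090×23.78 = 3566.5
  fusion: m_ice L_f = 0.07176×334000 = 23968
  meltwater 0→T: 0.07176×4180×T = 299.96 T
  water: 3394.6(T − 85.49)
3694.5 T = 290202 − 27534 = 262668
T ≈ 71.10 °C (positive, so assuming full melt was valid).

T_f ≈ 71.1 °C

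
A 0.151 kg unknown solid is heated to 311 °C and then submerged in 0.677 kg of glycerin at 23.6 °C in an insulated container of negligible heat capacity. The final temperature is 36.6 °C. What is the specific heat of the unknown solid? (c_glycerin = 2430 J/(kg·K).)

m_s c (T_s − T_f) = m_glycerin c_glycerin (T_f − T_0):
0.151×c×(311 − 36.6) = 0.677×2430×(36.6 − 23.6)
41.43 c = 21386  ⇒  c ≈ 516.2 J/(kg·K)

c ≈ 516 J/(kg·K)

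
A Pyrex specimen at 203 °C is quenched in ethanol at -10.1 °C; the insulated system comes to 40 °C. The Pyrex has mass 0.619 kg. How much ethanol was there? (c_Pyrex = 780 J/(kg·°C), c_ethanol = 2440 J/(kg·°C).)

m ≈ 0.644 kg

Net heat exchanged in the isolated system is zero:
0.619×780×(40 − 203) + m×2440×(40 − (-10.1)) = 0
122244 m = 78700
m = 78700/122244 ≈ 0.6438 kg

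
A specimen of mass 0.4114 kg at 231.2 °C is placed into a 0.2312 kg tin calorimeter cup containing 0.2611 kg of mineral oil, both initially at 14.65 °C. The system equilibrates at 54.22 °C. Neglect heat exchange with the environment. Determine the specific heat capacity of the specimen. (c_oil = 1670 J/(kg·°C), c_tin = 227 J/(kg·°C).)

c ≈ 265 J/(kg·°C)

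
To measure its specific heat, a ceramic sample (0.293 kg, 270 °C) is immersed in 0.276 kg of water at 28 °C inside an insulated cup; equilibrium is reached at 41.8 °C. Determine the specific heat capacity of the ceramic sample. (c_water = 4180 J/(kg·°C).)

c ≈ 238 J/(kg·°C)

m_s c (T_s − T_f) = m_water c_water (T_f − T_0):
0.293×c×(270 − 41.8) = 0.276×4180×(41.8 − 28)
66.86 c = 15921  ⇒  c ≈ 238.1 J/(kg·°C)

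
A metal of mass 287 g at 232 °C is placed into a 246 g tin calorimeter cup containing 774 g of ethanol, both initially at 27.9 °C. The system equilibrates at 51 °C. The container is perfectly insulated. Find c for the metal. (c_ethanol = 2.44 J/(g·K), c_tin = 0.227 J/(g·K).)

c ≈ 0.865 J/(g·K)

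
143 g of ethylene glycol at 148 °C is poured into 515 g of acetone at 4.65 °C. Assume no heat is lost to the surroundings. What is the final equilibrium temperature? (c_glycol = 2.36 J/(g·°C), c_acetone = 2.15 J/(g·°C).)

T_f ≈ 38.1 °C

Net heat exchanged in the isolated system is zero:
143*2.36*(T − 148) + 515*2.15*(T − 4.65) = 0
(337.48 + 1107.2) T = 337.48*148 + 1107.2*4.65
T ≈ 38.14 °C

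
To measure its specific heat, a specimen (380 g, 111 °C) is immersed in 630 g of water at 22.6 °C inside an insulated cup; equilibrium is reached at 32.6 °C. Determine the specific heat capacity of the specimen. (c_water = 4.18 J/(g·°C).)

c ≈ 0.884 J/(g·°C)

Heat lost by the specimen = heat gained by the water:
380·c·(111 − 32.6) = 630·4.18·(32.6 − 22.6)
29792 c = 26334  ⇒  c ≈ 0.8839 J/(g·°C)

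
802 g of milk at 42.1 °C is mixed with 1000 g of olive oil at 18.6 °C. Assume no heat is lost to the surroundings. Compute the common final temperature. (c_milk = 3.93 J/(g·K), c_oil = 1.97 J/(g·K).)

T_f ≈ 33.1 °C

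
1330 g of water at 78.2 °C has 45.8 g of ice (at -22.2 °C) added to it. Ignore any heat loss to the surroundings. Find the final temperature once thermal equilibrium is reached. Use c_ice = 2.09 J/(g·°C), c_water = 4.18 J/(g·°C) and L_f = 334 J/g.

T_f ≈ 72.6 °C

Energy conservation, ΣQ = 0:
warm ice to 0 °C: 45.8×2.09×(0 − (-22.2)) = 2125
  latent heat to melt: 45.8×334 = 15297
  meltwater 0→T: 45.8×4.18×T = 191.44 T
  water cools: 1330×4.18×(T − 78.2) = 5559.4(T − 78.2)
5750.8 T = 434745 − 17422 = 417323
T ≈ 72.57 °C — above 0 °C, consistent with complete melting.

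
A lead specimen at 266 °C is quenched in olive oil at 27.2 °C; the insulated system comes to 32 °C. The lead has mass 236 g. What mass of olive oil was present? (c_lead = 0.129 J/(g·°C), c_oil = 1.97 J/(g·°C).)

m ≈ 753 g

Heat lost by the lead = heat gained by the oil:
236×0.129×(266 − 32) = m×1.97×(32 − 27.2)
9.456 m = 7123.9  ⇒  m ≈ 753.4 g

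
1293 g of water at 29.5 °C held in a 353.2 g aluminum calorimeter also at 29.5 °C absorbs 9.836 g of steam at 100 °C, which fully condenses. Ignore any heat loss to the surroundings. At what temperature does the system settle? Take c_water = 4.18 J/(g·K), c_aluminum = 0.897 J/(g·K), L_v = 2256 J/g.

T_f ≈ 33.9 °C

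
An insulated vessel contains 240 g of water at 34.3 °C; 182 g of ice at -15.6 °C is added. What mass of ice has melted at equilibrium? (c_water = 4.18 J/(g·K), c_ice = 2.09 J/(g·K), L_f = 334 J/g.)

m_melted ≈ 85.3 g

Heat available from the water dropping to 0 °C: 240·4.18·34.3 = 34410 J.
Of that, 182·2.09·15.6 = 5933.9 J goes to bring the ice to 0 °C, leaving 28476 J.
Fully melting the ice requires m_ice L_f = 182·334 = 60788 J.
28476 J < 60788 J, so only part of the ice melts and the system sits at 0 °C.
m_melt = 28476 / L_f = 85.26 g.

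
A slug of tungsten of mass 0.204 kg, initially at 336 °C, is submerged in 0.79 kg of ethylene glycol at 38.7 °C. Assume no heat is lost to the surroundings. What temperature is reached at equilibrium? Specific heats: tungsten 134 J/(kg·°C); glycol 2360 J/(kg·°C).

T_f ≈ 43.0 °C

Set heat shed by the hot body equal to heat absorbed by the cold body:
0.204*134*(336 − T) = 0.79*2360*(T − 38.7)
27.34(336 − T) = 1864.4(T − 38.7)
1891.7 T = 81337  ⇒  T ≈ 43.00 °C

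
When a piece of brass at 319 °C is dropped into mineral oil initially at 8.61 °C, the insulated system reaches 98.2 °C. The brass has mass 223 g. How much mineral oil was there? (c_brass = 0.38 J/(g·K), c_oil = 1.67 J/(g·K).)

m ≈ 125 g

Energy conservation, ΣQ = 0:
223×0.38×(98.2 − 319) + m×1.67×(98.2 − 8.61) = 0
149.62 m = 18711
m = 18711/149.62 ≈ 125.1 g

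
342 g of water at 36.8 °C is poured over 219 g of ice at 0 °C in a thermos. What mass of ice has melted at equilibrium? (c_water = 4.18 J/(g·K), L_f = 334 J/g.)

Heat available from the water dropping to 0 °C: 342·4.18·36.8 = 52608 J.
Melting all 219 g of ice would need 219·334 = 73146 J.
Since 52608 < 73146 J, not all the ice melts; equilibrium is at 0 °C.
m_melt = 52608 / L_f = 157.5 g.

m_melted ≈ 158 g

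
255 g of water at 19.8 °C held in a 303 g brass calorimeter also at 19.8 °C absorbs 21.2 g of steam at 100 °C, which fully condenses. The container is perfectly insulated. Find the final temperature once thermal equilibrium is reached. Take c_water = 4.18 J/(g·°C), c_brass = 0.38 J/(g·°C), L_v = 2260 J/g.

T_f ≈ 63.1 °C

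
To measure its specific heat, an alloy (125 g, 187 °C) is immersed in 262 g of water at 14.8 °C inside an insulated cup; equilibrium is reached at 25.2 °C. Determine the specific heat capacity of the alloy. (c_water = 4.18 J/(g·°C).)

c ≈ 0.563 J/(g·°C)

Heat lost by the alloy = heat gained by the water:
125×c×(187 − 25.2) = 262×4.18×(25.2 − 14.8)
20225 c = 11390  ⇒  c ≈ 0.5631 J/(g·°C)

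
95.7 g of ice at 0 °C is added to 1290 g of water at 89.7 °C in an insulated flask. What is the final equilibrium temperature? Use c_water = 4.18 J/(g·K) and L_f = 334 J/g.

T_f ≈ 78.0 °C

Net heat exchanged in the isolated system is zero:
latent heat to melt: 95.7×334 = 31964
  meltwater 0→T: 95.7×4.18×T = 400.03 T
  water: 5392.2(T − 89.7)
5792.2 T = 483680 − 31964 = 451717
T ≈ 77.99 °C. Since T > 0 °C, the all-ice-melts assumption holds.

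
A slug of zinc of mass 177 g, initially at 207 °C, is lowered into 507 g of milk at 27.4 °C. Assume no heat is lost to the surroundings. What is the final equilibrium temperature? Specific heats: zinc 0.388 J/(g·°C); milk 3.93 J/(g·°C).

T_f ≈ 33.4 °C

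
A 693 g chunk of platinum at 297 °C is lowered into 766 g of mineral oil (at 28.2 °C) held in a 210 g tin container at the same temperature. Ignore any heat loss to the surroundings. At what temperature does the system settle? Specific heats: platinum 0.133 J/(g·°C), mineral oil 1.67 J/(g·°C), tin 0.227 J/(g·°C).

T_f ≈ 45.7 °C

T_f is the heat-capacity-weighted average of the initial temperatures:
T_f = (92.17*297 + 1279.2*28.2 + 47.67*28.2) / (92.17 + 1279.2 + 47.67)
    = 64792 / 1419.1 ≈ 45.66 °C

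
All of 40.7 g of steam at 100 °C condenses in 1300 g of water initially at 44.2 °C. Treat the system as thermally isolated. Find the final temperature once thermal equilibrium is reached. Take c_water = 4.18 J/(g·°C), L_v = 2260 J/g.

Sum of m c ΔT and latent-heat terms is zero:
steam→water at 100 °C releases m L_v = 40.7·2260 = 91982; condensate cools 100→T: 40.7·4.18·(T − 100) = 170.13(T − 100); water warms: 1300·4.18·(T − 44.2) = 5434(T − 44.2)
5604.1 T = 91982 + 17013 + 240183 = 349177
T ≈ 62.31 °C, under the boiling point, so the assumption holds.

T_f ≈ 62.3 °C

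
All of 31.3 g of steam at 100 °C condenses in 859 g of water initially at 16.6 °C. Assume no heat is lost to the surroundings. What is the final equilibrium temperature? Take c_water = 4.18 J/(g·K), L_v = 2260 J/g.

T_f ≈ 38.5 °C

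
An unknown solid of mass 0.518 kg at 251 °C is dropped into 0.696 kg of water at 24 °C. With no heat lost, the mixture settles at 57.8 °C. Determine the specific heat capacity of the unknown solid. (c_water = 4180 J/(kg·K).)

c ≈ 983 J/(kg·K)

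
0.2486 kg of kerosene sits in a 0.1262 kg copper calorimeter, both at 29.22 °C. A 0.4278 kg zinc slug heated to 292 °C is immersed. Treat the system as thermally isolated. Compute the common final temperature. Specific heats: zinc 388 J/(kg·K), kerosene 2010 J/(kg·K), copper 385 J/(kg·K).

T_f ≈ 90.3 °C

Heat gained plus heat lost sum to zero:
0.4278×388×(T − 292) + 0.2486×2010×(T − 29.22) + 0.1262×385×(T − 29.22) = 0
165.99(T − 292) + 499.69(T − 29.22) + 48.59(T − 29.22) = 0
(165.99 + 499.69 + 48.59) T = 165.99×292 + 499.69×29.22 + 48.59×29.22
T = 64489 / 714.26 = 90.3 °C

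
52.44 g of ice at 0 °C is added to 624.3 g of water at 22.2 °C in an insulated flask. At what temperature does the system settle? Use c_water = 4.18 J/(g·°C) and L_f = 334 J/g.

T_f ≈ 14.3 °C

Energy balance with sensible and latent terms:
melt ice: 52.44·334 = 17515; meltwater 0→T: 52.44·4.18·T = 219.2 T; water: 2609.6(T − 22.2)
2828.8 T = 57933 − 17515 = 40418
T ≈ 14.29 °C — above 0 °C, consistent with complete melting.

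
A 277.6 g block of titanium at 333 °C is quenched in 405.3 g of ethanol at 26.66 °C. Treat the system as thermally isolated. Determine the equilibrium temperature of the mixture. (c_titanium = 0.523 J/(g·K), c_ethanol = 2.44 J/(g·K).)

Set heat shed by the hot body equal to heat absorbed by the cold body:
277.6×0.523×(333 − T) = 405.3×2.44×(T − 26.66)
145.18(333 − T) = 988.93(T − 26.66)
1134.1 T = 74711  ⇒  T ≈ 65.88 °C

T_f ≈ 65.9 °C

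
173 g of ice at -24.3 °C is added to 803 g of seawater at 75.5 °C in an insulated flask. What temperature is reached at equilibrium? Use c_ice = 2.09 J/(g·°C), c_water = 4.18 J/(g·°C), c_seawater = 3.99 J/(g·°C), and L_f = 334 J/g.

T_f ≈ 44.6 °C

Conservation of energy gives ΣQ = 0:
warm ice to 0 °C: 173×2.09×(0 − (-24.3)) = 8786.2; melt ice: 173×334 = 57782; meltwater 0→T: 173×4.18×T = 723.14 T; seawater: 3204(T − 75.5)
3927.1 T = 241900 − 66568 = 175332
T ≈ 44.65 °C (positive, so assuming full melt was valid).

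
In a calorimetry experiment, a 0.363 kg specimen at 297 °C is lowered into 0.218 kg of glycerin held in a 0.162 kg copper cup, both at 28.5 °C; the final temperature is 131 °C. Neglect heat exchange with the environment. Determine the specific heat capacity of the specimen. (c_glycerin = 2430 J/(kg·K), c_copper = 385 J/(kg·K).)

c ≈ 1010 J/(kg·K)

Setting the total heat transfer to zero:
0.363·c·(131 − 297) + 0.218·2430·(131 − 28.5) + 0.162·385·(131 − 28.5) = 0
-60.26 c = -60691
c = -60691/-60.26 ≈ 1007 J/(kg·K)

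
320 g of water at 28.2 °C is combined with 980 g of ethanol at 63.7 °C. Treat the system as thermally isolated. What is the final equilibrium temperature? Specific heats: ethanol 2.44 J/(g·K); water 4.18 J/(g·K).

Set heat shed by the hot body equal to heat absorbed by the cold body:
980*2.44*(63.7 − T) = 320*4.18*(T − 28.2)
2391.2(63.7 − T) = 1337.6(T − 28.2)
3728.8 T = 190040  ⇒  T ≈ 50.97 °C

T_f ≈ 51.0 °C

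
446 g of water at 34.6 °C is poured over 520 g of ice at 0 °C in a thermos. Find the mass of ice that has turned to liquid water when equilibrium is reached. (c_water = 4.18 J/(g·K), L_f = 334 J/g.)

m_melted ≈ 193 g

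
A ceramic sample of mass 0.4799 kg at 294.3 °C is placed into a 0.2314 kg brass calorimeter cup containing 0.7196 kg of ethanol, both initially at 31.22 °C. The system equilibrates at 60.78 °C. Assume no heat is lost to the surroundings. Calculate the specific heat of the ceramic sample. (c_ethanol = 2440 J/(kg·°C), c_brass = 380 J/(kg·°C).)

Heat gained plus heat lost sum to zero:
0.4799×c×(60.78 − 294.3) + 0.7196×2440×(60.78 − 31.22) + 0.2314×380×(60.78 − 31.22) = 0
-112.07 c = -54501
c = -54501/-112.07 ≈ 486.3 J/(kg·°C)

c ≈ 486 J/(kg·°C)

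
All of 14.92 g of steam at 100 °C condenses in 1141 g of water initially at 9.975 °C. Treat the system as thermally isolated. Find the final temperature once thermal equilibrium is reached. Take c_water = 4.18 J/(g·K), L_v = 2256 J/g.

T_f ≈ 18.1 °C

Setting the total heat transfer to zero:
latent heat released on condensation: 14.92·2256 = 33660
  condensed water 100 °C→T: 62.37(T − 100)
  original water: 4769.4(T − 9.975)
4831.7 T = 33660 + 6236.6 + 47575 = 87471
T ≈ 18.10 °C (< 100 °C, so full condensation is consistent).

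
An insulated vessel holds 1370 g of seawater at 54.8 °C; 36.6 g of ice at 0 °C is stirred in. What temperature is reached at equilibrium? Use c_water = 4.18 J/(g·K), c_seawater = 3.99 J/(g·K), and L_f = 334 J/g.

T_f ≈ 51.1 °C

Taking heat into each body as positive, Σ m c ΔT = 0:
latent heat to melt: 36.6·334 = 12224; warm the meltwater: 152.99 T; seawater: 5466.3(T − 54.8)
5619.3 T = 299553 − 12224 = 287329
T ≈ 51.13 °C (positive, so assuming full melt was valid).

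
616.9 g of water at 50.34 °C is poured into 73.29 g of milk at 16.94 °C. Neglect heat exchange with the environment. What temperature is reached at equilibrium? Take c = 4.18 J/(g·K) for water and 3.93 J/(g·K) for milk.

Setting the total heat transfer to zero:
616.9×4.18×(T − 50.34) + 73.29×3.93×(T − 16.94) = 0
2578.6(T − 50.34) + 288.03(T − 16.94) = 0
2866.7 T = 134688
T = 134688/2866.7 ≈ 46.98 °C

T_f ≈ 47.0 °C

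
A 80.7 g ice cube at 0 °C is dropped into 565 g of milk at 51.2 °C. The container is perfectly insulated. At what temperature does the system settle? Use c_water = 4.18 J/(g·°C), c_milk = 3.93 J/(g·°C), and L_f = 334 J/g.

Net heat exchanged in the isolated system is zero:
fusion: m_ice L_f = 80.7×334 = 26954
  meltwater 0→T: 80.7×4.18×T = 337.33 T
  milk cools: 565×3.93×(T − 51.2) = 2220.5(T − 51.2)
2557.8 T = 113687 − 26954 = 86733
T ≈ 33.91 °C — above 0 °C, consistent with complete melting.

T_f ≈ 33.9 °C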